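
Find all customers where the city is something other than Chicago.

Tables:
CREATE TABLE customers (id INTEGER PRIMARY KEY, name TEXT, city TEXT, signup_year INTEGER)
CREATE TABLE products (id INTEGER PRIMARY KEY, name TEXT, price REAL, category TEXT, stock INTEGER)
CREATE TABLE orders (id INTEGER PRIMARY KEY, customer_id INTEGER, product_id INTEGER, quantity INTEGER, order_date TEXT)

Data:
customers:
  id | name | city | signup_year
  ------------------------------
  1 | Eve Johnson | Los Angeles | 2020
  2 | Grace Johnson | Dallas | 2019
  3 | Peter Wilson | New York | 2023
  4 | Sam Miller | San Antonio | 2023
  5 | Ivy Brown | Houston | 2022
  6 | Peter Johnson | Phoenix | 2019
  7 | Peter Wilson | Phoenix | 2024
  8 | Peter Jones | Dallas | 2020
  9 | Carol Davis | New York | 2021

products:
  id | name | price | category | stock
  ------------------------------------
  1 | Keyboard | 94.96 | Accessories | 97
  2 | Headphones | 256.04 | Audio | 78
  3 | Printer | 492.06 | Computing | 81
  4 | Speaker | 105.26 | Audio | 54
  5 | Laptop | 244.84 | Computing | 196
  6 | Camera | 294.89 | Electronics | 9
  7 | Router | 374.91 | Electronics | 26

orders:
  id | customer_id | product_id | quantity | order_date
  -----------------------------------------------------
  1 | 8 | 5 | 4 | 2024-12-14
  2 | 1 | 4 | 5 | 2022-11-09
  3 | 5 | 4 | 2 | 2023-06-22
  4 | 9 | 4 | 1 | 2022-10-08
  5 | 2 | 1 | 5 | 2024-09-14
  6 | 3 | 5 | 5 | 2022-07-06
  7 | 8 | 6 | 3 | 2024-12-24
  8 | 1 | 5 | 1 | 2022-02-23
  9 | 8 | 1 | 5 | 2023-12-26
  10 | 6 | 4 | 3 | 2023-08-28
SELECT name, city FROM customers WHERE city <> 'Chicago'

Execution result:
name | city
Eve Johnson | Los Angeles
Grace Johnson | Dallas
Peter Wilson | New York
Sam Miller | San Antonio
Ivy Brown | Houston
Peter Johnson | Phoenix
Peter Wilson | Phoenix
Peter Jones | Dallas
Carol Davis | New York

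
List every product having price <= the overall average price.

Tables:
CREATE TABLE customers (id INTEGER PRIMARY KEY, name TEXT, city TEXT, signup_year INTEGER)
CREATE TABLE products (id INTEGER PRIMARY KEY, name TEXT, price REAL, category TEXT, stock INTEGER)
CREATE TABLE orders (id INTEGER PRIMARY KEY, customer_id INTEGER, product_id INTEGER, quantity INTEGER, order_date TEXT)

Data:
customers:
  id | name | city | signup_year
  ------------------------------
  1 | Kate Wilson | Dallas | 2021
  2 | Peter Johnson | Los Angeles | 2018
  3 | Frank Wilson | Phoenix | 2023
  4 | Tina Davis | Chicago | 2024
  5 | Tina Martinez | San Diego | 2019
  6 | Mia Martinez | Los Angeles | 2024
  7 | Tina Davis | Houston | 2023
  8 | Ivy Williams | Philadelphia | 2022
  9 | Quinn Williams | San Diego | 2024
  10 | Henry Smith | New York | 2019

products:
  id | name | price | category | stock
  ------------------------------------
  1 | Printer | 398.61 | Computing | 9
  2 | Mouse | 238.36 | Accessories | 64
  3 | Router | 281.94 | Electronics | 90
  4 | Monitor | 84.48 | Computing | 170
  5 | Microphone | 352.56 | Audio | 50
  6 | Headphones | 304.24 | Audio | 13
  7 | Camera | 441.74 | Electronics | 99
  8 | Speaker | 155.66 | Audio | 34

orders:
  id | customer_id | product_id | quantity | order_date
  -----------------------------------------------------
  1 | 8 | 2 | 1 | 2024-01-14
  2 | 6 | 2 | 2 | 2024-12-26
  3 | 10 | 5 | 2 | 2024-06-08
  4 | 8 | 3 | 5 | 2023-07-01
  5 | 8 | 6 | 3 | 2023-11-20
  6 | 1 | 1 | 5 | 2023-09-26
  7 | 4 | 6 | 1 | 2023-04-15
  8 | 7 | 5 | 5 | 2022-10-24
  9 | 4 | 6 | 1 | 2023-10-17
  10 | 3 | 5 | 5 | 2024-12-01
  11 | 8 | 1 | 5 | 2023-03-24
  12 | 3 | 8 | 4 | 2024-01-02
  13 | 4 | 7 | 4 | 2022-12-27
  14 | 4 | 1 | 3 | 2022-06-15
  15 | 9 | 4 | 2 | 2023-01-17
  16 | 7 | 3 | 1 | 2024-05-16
SELECT name, price FROM products WHERE price <= (SELECT AVG(price) FROM products)

Execution result:
name | price
Mouse | 238.36
Router | 281.94
Monitor | 84.48
Speaker | 155.66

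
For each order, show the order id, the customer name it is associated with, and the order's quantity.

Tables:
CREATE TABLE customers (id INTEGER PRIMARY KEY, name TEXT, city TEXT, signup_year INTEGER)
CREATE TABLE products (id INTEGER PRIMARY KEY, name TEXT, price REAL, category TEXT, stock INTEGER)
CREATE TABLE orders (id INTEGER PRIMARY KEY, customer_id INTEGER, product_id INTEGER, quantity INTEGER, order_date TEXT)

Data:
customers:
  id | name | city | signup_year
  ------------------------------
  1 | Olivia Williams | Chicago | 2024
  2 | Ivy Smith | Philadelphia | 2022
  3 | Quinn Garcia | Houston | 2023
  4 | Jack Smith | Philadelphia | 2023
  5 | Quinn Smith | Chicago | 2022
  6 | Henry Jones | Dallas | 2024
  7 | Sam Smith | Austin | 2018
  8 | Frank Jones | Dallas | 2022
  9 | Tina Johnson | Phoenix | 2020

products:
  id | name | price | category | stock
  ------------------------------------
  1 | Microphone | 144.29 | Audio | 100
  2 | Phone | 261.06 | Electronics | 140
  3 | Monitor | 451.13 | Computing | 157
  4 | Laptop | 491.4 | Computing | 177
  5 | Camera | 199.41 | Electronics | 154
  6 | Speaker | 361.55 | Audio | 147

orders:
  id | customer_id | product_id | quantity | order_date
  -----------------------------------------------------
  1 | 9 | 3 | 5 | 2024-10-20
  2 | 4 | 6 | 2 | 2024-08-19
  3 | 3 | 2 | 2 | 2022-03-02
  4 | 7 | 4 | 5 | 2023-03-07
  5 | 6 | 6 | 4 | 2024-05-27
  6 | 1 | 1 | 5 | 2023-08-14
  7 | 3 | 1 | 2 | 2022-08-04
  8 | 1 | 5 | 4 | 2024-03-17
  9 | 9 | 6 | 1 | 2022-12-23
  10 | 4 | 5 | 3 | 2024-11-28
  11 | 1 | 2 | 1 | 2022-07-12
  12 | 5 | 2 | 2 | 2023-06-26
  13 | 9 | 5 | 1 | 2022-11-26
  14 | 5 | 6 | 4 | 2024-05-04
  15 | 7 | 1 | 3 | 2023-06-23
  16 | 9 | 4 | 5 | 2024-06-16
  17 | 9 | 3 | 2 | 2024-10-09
SELECT c.id, p.name AS customer, c.quantity FROM orders c JOIN customers p ON c.customer_id = p.id

Execution result:
id | customer | quantity
1 | Tina Johnson | 5
2 | Jack Smith | 2
3 | Quinn Garcia | 2
4 | Sam Smith | 5
5 | Henry Jones | 4
6 | Olivia Williams | 5
7 | Quinn Garcia | 2
8 | Olivia Williams | 4
9 | Tina Johnson | 1
10 | Jack Smith | 3
11 | Olivia Williams | 1
12 | Quinn Smith | 2
13 | Tina Johnson | 1
14 | Quinn Smith | 4
15 | Sam Smith | 3
16 | Tina Johnson | 5
17 | Tina Johnson | 2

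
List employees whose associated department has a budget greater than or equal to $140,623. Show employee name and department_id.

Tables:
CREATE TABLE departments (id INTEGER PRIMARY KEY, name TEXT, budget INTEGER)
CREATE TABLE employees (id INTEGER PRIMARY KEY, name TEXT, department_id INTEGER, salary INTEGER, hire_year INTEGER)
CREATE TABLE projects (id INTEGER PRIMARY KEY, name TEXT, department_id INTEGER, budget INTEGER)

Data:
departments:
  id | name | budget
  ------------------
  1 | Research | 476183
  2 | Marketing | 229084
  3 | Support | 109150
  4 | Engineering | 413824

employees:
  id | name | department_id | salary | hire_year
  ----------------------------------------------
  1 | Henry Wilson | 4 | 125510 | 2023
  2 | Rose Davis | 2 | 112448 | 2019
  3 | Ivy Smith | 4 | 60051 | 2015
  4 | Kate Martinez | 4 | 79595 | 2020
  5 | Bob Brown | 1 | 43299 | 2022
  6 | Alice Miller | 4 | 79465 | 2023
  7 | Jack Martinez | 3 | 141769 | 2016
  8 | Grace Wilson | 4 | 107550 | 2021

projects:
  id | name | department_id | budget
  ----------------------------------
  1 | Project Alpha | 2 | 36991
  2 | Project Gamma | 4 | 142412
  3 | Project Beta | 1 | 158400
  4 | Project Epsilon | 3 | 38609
SELECT name, department_id FROM employees WHERE department_id IN (SELECT id FROM departments WHERE budget >= 140623)

Execution result:
name | department_id
Henry Wilson | 4
Rose Davis | 2
Ivy Smith | 4
Kate Martinez | 4
Bob Brown | 1
Alice Miller | 4
Grace Wilson | 4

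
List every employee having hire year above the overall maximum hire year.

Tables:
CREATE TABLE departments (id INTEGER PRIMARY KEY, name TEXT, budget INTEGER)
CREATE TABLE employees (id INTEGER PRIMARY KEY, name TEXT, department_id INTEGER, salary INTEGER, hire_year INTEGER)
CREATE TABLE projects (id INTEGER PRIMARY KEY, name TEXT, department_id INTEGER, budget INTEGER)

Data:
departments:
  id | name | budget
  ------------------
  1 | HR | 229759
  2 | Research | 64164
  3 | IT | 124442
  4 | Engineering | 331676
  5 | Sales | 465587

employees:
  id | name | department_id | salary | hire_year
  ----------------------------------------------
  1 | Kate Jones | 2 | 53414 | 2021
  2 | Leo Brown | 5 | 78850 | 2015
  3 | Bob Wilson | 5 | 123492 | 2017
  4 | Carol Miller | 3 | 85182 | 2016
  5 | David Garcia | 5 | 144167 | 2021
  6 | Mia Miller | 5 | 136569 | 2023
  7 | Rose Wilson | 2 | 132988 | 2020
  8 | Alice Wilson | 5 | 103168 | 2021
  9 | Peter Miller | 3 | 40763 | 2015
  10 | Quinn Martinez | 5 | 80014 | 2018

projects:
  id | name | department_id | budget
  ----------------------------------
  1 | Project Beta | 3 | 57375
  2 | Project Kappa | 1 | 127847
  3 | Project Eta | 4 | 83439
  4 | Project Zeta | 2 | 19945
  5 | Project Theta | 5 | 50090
SELECT name, hire_year FROM employees WHERE hire_year > (SELECT MAX(hire_year) FROM employees)

Execution result:
(no rows)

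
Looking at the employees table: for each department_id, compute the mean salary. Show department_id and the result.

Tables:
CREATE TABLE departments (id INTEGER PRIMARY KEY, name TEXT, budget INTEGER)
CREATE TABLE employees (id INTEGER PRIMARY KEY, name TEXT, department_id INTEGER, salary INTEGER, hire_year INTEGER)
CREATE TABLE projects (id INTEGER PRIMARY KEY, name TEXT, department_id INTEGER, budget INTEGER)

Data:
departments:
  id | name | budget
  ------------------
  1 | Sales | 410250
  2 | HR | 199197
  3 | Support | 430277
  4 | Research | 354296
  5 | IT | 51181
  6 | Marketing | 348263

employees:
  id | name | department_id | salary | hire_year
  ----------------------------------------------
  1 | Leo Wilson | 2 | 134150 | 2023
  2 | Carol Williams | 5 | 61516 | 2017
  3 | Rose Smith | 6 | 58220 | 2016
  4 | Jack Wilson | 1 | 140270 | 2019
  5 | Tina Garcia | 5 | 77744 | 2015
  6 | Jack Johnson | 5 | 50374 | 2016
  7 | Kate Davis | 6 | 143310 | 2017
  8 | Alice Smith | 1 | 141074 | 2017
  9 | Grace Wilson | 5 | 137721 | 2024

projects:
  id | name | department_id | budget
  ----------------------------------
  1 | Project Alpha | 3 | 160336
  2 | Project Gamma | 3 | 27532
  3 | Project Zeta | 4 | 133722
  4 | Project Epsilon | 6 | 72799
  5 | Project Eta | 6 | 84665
SELECT department_id, AVG(salary) AS avg_salary FROM employees GROUP BY department_id

Execution result:
department_id | avg_salary
1 | 140672.00
2 | 134150.00
5 | 81838.75
6 | 100765.00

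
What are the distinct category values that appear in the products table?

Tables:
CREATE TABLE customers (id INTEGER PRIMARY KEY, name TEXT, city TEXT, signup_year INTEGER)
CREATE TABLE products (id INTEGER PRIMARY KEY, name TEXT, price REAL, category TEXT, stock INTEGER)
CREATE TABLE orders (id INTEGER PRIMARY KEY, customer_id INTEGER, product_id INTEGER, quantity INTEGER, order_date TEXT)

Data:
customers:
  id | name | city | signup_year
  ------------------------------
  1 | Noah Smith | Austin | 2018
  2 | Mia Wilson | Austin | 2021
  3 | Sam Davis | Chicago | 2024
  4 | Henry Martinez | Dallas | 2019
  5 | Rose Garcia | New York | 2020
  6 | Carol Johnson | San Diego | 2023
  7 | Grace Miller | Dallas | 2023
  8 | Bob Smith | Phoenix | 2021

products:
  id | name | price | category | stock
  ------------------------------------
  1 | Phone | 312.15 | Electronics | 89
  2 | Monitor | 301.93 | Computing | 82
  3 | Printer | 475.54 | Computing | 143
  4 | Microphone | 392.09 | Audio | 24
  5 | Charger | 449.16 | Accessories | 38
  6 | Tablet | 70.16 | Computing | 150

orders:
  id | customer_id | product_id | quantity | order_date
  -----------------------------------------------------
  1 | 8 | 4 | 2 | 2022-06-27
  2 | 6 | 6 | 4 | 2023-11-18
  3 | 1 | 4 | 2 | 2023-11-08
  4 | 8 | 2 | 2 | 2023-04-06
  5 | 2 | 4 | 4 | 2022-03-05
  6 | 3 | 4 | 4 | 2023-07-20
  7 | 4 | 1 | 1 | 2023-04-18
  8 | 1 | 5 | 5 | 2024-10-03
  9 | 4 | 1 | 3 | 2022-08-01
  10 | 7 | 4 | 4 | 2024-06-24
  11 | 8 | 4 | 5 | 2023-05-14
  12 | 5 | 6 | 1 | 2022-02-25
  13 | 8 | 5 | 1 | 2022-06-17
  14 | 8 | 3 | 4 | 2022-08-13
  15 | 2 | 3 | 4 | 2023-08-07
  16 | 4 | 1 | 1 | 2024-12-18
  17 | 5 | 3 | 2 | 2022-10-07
SELECT DISTINCT category FROM products

Execution result:
category
Electronics
Computing
Audio
Accessories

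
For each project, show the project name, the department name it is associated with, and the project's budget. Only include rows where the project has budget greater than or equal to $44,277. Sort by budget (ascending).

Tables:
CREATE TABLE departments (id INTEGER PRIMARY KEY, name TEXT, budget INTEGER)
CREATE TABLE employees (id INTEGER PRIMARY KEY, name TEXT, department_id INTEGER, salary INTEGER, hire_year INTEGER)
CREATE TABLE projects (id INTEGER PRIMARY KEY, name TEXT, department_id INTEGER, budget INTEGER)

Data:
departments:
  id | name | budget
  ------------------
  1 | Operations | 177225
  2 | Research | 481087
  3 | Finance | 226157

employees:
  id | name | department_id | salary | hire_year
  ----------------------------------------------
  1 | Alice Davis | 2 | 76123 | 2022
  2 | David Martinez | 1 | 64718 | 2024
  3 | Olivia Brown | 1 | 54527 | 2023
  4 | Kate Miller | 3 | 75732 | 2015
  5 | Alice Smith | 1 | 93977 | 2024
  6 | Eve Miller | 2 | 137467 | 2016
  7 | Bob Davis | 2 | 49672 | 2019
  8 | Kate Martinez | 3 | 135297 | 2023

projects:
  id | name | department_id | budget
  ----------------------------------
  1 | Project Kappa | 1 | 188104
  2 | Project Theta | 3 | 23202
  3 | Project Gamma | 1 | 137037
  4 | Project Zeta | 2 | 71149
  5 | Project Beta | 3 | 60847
SELECT c.name, p.name AS department, c.budget FROM projects c JOIN departments p ON c.department_id = p.id WHERE c.budget >= 44277 ORDER BY c.budget ASC

Execution result:
name | department | budget
Project Beta | Finance | 60847
Project Zeta | Research | 71149
Project Gamma | Operations | 137037
Project Kappa | Operations | 188104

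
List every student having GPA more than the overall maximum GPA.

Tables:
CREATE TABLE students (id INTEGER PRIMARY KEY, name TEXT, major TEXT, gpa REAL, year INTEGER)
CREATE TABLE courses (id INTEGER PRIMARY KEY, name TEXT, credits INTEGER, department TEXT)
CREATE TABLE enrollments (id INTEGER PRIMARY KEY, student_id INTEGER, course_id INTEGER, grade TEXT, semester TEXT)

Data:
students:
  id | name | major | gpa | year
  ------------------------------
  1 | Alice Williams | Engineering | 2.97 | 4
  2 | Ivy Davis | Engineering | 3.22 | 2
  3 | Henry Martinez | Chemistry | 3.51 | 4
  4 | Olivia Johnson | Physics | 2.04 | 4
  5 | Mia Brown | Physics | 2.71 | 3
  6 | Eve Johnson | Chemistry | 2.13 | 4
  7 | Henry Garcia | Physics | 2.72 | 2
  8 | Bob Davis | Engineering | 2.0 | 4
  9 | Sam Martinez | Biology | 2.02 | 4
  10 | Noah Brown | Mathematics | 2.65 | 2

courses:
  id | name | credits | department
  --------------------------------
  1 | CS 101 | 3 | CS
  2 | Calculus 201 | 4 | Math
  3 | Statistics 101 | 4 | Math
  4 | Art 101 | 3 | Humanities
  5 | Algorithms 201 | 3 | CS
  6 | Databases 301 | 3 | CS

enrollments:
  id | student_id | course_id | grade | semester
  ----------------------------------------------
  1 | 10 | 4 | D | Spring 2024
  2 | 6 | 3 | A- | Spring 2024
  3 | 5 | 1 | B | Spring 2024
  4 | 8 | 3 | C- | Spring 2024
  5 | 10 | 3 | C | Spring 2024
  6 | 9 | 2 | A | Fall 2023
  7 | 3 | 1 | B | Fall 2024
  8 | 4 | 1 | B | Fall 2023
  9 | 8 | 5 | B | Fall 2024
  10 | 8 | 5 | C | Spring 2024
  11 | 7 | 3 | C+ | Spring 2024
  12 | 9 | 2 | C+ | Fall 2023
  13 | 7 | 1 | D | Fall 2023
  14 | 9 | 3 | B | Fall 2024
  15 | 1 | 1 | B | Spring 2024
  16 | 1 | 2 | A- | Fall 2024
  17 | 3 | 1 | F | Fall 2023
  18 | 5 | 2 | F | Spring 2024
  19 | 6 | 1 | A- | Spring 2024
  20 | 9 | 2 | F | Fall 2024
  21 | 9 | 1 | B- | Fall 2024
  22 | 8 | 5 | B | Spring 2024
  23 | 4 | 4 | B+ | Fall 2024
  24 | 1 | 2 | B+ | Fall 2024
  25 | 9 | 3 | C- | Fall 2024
SELECT name, gpa FROM students WHERE gpa > (SELECT MAX(gpa) FROM students)

Execution result:
(no rows)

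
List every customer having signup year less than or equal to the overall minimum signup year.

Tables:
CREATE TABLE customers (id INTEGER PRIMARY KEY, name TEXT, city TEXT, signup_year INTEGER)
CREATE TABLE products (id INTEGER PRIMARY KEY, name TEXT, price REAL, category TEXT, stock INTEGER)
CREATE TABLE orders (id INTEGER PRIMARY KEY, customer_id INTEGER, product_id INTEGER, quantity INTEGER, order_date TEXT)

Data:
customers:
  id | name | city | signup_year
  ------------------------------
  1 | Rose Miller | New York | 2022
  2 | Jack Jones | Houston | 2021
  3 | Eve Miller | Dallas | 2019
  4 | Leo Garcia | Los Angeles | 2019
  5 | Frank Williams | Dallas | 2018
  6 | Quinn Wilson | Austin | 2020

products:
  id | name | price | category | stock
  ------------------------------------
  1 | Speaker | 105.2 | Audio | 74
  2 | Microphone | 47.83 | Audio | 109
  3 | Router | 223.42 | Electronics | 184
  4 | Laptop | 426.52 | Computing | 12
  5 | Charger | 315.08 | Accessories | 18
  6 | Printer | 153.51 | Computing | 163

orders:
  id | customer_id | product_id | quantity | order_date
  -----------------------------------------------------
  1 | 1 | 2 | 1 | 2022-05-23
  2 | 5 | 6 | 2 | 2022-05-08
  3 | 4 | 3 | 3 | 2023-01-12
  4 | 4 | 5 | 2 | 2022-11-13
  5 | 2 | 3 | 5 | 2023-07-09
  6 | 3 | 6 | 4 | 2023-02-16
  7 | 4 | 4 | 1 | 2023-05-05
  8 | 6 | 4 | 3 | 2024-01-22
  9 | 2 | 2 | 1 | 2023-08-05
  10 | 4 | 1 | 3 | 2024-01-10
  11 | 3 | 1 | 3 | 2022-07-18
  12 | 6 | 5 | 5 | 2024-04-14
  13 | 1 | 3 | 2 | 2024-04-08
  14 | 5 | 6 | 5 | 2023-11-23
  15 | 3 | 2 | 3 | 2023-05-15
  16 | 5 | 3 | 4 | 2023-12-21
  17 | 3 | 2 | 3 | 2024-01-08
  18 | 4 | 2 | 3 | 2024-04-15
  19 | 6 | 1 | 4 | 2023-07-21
SELECT name, signup_year FROM customers WHERE signup_year <= (SELECT MIN(signup_year) FROM customers)

Execution result:
name | signup_year
Frank Williams | 2018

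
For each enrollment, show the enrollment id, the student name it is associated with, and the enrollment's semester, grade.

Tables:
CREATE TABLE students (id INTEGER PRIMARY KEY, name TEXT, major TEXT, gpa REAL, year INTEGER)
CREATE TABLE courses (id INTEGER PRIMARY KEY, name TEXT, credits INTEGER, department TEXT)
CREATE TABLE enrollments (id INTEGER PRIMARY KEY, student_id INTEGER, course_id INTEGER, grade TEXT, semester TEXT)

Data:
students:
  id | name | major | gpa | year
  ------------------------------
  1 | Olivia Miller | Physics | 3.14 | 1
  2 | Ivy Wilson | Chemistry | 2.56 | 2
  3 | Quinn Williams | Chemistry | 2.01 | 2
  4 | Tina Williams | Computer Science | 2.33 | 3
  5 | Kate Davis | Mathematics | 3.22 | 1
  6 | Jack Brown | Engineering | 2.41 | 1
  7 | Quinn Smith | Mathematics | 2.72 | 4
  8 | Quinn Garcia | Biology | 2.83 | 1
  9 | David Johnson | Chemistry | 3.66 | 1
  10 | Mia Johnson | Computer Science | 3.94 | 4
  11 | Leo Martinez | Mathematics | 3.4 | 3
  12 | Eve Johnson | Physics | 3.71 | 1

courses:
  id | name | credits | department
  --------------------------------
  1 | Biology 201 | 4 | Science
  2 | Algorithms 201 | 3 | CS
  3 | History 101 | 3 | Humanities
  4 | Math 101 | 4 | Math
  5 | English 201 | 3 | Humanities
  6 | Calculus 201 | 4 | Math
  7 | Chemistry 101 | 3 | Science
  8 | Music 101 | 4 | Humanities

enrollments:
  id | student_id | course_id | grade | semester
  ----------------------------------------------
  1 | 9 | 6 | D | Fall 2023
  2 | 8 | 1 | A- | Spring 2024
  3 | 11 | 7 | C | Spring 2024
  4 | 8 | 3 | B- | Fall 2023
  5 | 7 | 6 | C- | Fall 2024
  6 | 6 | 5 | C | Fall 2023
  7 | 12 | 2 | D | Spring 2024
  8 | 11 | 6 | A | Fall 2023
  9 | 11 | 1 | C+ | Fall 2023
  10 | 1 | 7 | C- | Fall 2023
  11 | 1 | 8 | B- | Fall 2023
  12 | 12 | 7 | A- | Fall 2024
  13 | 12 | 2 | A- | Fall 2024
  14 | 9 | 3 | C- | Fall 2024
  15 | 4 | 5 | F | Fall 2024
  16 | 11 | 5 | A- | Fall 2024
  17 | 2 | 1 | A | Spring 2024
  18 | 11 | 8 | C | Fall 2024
SELECT c.id, p.name AS student, c.semester, c.grade FROM enrollments c JOIN students p ON c.student_id = p.id

Execution result:
id | student | semester | grade
1 | David Johnson | Fall 2023 | D
2 | Quinn Garcia | Spring 2024 | A-
3 | Leo Martinez | Spring 2024 | C
4 | Quinn Garcia | Fall 2023 | B-
5 | Quinn Smith | Fall 2024 | C-
6 | Jack Brown | Fall 2023 | C
7 | Eve Johnson | Spring 2024 | D
8 | Leo Martinez | Fall 2023 | A
9 | Leo Martinez | Fall 2023 | C+
10 | Olivia Miller | Fall 2023 | C-
11 | Olivia Miller | Fall 2023 | B-
12 | Eve Johnson | Fall 2024 | A-
13 | Eve Johnson | Fall 2024 | A-
14 | David Johnson | Fall 2024 | C-
15 | Tina Williams | Fall 2024 | F
16 | Leo Martinez | Fall 2024 | A-
17 | Ivy Wilson | Spring 2024 | A
18 | Leo Martinez | Fall 2024 | C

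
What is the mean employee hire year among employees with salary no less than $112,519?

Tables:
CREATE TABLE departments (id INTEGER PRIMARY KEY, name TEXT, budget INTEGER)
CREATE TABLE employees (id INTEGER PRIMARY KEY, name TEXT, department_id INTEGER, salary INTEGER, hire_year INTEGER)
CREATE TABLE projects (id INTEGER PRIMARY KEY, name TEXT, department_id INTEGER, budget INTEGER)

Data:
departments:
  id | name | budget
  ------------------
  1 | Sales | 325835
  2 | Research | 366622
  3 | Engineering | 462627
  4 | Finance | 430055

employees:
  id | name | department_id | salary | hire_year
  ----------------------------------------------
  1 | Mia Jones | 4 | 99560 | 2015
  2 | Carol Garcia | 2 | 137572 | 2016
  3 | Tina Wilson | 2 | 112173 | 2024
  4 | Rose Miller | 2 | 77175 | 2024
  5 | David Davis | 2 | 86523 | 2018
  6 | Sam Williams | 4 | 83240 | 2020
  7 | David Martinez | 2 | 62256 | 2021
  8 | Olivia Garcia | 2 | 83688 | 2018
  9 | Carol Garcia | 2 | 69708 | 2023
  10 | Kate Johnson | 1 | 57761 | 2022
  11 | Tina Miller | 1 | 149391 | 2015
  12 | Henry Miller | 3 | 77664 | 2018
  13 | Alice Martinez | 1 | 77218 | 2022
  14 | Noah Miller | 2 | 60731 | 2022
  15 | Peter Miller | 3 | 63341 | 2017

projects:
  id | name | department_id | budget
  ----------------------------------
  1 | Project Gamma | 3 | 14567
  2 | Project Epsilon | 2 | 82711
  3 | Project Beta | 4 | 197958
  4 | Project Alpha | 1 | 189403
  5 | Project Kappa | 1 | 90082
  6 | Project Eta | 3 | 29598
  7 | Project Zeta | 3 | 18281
SELECT AVG(hire_year) FROM employees WHERE salary >= 112519

Execution result:
2015.50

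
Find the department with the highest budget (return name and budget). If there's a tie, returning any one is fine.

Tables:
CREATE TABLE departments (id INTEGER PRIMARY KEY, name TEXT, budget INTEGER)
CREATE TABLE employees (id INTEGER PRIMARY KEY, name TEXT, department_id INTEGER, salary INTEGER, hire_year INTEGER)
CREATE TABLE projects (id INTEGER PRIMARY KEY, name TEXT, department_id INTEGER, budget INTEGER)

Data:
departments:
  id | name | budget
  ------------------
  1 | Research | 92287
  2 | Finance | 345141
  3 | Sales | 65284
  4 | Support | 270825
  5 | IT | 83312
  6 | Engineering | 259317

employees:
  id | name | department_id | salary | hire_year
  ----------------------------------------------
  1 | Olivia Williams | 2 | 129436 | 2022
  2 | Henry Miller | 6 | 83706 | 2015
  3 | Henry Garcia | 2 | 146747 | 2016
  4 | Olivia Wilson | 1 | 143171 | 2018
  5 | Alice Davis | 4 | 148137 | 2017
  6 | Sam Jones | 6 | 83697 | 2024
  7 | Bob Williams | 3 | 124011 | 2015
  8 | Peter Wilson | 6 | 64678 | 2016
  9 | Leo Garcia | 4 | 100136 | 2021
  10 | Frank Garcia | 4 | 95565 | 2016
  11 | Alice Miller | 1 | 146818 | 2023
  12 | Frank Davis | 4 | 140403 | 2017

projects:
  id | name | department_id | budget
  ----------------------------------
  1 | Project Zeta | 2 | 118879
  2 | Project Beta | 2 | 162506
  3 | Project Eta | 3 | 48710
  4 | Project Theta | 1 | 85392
SELECT name, budget FROM departments ORDER BY budget DESC LIMIT 1

Execution result:
name | budget
Finance | 345141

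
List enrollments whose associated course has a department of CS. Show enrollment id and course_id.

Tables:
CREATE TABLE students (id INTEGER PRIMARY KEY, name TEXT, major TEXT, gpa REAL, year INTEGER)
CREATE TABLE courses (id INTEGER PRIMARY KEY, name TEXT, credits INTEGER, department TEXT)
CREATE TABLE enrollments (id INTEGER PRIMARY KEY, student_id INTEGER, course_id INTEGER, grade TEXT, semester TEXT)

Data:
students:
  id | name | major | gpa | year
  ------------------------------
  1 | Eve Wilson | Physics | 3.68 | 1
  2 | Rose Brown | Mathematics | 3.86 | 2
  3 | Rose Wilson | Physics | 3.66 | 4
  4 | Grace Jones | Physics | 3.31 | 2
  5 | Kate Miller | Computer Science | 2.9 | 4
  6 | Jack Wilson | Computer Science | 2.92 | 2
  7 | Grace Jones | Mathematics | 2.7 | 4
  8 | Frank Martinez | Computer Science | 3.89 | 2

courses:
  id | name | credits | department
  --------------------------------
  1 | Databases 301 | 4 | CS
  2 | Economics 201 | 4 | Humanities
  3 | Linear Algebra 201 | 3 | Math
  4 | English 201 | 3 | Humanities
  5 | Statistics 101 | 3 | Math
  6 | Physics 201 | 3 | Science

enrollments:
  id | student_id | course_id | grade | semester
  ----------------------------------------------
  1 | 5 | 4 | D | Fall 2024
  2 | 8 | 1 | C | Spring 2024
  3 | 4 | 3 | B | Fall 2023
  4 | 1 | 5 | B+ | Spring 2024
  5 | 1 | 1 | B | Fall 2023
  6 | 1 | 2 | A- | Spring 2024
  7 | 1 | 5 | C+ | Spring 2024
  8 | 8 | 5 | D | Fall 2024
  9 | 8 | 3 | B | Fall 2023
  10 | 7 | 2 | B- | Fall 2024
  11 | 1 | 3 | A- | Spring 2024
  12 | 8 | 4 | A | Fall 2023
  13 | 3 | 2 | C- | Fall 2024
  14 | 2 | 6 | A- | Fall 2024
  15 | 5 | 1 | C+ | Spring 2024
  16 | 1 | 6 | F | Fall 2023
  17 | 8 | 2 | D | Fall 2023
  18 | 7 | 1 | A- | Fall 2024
SELECT id, course_id FROM enrollments WHERE course_id IN (SELECT id FROM courses WHERE department = 'CS')

Execution result:
id | course_id
2 | 1
5 | 1
15 | 1
18 | 1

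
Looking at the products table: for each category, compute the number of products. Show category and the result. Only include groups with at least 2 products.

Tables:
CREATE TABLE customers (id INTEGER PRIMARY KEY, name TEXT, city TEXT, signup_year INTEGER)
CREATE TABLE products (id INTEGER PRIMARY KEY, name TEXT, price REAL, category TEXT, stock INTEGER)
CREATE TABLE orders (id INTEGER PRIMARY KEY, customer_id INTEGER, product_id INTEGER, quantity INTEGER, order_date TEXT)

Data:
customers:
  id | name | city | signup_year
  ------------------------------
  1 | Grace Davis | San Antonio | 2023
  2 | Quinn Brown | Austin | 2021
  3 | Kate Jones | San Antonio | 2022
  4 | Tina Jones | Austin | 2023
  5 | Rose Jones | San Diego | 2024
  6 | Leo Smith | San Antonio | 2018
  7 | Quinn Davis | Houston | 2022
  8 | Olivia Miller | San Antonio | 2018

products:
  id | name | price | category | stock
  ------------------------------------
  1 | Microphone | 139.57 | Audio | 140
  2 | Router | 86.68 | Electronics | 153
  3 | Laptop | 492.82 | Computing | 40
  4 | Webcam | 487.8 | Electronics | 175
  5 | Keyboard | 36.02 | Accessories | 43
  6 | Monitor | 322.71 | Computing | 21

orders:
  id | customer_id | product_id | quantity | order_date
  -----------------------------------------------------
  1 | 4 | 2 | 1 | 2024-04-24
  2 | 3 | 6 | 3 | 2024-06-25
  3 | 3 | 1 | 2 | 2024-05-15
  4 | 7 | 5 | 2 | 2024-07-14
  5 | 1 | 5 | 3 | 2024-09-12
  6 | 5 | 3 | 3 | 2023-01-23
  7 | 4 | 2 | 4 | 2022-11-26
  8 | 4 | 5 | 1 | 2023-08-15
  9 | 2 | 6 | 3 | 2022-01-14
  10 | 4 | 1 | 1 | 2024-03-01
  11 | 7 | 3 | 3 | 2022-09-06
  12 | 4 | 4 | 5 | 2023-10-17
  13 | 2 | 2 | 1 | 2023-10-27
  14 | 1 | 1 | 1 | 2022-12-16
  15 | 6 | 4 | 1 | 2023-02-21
SELECT category, COUNT(*) AS n FROM products GROUP BY category HAVING COUNT(*) >= 2

Execution result:
category | n
Computing | 2
Electronics | 2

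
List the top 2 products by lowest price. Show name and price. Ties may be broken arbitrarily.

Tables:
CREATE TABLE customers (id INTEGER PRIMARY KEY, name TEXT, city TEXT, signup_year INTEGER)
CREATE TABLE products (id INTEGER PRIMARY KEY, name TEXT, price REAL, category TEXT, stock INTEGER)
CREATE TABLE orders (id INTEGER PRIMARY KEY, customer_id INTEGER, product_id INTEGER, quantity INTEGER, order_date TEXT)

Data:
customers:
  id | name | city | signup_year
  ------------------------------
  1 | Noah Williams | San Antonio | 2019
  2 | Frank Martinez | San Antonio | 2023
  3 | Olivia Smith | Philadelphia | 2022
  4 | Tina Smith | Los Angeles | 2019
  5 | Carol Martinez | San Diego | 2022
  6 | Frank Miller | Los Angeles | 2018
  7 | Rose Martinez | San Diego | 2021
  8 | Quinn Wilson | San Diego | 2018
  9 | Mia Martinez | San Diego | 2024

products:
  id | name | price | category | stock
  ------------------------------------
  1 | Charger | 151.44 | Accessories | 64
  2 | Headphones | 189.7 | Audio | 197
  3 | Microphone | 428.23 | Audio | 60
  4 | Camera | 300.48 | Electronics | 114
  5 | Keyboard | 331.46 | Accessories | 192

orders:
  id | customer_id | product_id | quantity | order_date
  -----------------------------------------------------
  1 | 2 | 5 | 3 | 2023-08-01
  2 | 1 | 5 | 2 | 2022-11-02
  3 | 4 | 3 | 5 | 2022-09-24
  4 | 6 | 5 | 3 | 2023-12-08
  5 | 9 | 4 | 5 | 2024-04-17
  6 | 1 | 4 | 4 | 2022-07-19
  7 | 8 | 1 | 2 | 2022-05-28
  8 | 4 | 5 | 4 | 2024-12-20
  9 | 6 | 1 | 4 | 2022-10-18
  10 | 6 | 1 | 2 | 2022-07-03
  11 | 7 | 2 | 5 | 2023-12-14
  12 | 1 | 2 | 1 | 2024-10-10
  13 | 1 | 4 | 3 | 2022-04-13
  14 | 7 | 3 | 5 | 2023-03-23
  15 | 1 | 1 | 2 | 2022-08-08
SELECT name, price FROM products ORDER BY price ASC LIMIT 2

Execution result:
name | price
Charger | 151.44
Headphones | 189.70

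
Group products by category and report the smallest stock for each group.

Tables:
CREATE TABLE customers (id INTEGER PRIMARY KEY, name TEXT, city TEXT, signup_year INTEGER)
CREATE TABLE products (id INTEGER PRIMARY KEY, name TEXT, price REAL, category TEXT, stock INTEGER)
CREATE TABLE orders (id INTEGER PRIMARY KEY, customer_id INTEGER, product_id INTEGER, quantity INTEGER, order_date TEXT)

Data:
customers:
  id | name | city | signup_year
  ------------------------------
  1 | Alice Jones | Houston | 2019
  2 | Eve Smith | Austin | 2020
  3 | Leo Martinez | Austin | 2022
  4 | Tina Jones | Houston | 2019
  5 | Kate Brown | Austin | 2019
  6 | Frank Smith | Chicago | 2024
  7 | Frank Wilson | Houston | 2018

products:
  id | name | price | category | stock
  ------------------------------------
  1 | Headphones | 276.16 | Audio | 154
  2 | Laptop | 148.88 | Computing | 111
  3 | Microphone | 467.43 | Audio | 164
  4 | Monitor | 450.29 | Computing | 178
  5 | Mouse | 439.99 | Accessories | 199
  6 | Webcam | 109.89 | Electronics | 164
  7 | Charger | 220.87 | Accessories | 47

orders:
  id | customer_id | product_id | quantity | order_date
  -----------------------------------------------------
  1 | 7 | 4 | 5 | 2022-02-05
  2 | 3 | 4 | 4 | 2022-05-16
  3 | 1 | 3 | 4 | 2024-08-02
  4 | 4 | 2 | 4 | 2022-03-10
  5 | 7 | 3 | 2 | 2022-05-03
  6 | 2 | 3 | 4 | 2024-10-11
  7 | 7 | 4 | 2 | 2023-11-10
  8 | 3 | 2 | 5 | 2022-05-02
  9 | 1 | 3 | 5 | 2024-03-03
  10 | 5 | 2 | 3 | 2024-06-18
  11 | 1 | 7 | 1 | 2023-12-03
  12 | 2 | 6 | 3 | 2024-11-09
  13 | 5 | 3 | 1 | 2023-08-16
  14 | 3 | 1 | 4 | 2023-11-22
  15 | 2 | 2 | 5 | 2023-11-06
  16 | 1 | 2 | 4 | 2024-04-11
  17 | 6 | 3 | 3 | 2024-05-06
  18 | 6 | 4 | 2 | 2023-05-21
SELECT category, MIN(stock) AS min_stock FROM products GROUP BY category

Execution result:
category | min_stock
Accessories | 47
Audio | 154
Computing | 111
Electronics | 164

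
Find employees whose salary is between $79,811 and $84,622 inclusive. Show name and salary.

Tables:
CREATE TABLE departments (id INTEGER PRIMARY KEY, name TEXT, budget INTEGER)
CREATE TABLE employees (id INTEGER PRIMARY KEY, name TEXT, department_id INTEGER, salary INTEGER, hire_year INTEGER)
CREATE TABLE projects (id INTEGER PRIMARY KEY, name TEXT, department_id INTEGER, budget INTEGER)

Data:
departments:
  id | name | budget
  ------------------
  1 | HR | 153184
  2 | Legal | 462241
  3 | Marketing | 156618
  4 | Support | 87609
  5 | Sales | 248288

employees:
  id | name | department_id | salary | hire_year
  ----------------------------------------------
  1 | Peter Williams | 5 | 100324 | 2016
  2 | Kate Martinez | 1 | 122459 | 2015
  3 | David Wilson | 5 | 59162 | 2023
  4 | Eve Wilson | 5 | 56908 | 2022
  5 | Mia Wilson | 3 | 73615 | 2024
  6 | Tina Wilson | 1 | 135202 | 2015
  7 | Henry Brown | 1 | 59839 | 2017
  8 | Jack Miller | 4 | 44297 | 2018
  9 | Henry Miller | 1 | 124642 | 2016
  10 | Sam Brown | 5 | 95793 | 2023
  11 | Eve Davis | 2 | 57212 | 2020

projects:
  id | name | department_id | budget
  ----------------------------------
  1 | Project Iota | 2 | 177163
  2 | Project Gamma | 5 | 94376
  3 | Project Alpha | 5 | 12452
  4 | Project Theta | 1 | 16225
SELECT name, salary FROM employees WHERE salary BETWEEN 79811 AND 84622

Execution result:
(no rows)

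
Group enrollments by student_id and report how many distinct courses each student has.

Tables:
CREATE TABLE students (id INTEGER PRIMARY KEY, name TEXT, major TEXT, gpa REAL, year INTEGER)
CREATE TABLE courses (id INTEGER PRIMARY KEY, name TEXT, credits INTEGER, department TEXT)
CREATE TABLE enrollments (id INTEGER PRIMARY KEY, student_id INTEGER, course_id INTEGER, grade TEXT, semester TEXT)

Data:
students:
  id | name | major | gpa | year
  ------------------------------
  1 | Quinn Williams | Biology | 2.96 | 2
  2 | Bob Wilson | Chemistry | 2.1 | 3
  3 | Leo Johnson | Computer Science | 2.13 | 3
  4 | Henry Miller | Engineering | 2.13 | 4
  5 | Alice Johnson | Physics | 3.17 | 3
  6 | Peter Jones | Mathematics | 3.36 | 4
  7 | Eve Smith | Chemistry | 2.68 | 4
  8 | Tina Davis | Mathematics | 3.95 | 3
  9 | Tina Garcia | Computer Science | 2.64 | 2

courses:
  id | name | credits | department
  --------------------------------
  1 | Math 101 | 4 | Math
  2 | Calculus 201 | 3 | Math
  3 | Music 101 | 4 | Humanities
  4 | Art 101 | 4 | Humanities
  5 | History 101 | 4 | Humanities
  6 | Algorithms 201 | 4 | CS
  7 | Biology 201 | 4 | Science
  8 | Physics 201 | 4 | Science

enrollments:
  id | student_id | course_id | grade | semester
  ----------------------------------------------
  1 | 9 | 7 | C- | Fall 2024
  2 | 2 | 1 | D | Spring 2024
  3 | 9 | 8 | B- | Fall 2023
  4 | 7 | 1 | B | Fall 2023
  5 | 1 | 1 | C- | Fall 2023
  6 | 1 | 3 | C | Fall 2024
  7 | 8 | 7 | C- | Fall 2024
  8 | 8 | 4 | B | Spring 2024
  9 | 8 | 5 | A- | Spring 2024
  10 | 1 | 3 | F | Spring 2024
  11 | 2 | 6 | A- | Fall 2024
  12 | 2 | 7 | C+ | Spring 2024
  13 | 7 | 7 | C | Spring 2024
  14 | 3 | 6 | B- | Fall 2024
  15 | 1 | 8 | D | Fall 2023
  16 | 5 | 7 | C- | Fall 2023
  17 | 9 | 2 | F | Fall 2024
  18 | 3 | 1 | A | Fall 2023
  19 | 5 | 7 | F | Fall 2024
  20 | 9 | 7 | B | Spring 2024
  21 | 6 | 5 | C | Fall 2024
SELECT student_id, COUNT(DISTINCT course_id) AS distinct_course_count FROM enrollments GROUP BY student_id

Execution result:
student_id | distinct_course_count
1 | 3
2 | 3
3 | 2
5 | 1
6 | 1
7 | 2
8 | 3
9 | 3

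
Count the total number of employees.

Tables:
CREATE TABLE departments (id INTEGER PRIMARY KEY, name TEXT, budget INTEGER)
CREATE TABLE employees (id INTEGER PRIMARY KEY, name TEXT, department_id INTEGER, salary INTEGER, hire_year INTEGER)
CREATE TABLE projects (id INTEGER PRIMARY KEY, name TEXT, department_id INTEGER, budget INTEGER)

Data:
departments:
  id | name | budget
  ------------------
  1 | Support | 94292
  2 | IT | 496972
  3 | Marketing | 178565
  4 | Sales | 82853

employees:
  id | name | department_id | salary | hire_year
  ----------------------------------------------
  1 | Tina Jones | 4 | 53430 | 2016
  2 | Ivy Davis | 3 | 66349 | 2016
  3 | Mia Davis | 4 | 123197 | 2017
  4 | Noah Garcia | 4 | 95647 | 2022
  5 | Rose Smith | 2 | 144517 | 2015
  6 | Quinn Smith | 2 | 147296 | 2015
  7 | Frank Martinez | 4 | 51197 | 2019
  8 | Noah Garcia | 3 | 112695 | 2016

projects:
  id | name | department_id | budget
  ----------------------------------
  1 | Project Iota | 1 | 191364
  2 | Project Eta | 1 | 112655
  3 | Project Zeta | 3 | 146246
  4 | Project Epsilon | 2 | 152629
SELECT COUNT(*) FROM employees

Execution result:
8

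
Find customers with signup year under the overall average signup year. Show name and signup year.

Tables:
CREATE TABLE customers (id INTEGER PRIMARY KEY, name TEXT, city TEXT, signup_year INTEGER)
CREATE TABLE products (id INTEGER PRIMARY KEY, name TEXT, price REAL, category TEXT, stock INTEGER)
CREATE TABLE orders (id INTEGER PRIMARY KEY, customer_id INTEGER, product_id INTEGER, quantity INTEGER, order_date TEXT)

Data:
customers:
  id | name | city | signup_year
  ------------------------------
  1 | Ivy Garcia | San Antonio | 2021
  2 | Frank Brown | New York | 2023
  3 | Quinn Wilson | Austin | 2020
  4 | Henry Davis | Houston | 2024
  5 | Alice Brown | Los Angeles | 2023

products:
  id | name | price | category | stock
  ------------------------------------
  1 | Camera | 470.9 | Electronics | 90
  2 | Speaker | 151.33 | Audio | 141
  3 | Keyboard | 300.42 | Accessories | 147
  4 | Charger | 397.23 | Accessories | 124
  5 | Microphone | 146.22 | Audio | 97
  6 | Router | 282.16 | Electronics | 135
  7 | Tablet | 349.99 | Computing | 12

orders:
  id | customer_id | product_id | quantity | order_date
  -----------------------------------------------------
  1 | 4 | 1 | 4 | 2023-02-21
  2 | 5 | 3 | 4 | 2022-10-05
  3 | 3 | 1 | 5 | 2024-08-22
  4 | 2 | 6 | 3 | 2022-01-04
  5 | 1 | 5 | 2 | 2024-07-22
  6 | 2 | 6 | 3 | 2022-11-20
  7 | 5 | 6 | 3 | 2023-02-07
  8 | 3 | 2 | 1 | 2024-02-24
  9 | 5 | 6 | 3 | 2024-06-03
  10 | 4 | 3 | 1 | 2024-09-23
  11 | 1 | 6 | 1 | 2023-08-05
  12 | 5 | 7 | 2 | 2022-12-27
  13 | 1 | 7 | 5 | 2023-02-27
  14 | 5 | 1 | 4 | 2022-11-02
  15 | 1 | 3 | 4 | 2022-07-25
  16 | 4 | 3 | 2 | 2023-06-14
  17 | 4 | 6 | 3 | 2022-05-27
SELECT name, signup_year FROM customers WHERE signup_year < (SELECT AVG(signup_year) FROM customers)

Execution result:
name | signup_year
Ivy Garcia | 2021
Quinn Wilson | 2020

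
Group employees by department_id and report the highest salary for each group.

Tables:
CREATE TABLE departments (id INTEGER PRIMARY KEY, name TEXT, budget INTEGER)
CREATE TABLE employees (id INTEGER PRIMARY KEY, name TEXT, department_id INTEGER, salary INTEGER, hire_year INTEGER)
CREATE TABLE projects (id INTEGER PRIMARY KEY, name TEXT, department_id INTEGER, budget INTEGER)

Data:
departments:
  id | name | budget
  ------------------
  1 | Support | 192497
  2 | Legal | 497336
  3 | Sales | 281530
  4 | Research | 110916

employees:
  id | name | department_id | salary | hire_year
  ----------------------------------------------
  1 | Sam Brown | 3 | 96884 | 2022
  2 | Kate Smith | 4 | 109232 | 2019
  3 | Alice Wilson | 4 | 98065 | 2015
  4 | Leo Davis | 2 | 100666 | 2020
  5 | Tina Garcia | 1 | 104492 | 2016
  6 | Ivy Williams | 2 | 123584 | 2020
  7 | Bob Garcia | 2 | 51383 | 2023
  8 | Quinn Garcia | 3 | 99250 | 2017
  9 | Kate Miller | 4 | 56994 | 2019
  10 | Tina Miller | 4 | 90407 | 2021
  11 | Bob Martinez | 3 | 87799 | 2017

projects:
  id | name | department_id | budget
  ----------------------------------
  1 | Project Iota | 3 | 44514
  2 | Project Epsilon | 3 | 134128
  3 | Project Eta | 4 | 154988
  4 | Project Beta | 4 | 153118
SELECT department_id, MAX(salary) AS max_salary FROM employees GROUP BY department_id

Execution result:
department_id | max_salary
1 | 104492
2 | 123584
3 | 99250
4 | 109232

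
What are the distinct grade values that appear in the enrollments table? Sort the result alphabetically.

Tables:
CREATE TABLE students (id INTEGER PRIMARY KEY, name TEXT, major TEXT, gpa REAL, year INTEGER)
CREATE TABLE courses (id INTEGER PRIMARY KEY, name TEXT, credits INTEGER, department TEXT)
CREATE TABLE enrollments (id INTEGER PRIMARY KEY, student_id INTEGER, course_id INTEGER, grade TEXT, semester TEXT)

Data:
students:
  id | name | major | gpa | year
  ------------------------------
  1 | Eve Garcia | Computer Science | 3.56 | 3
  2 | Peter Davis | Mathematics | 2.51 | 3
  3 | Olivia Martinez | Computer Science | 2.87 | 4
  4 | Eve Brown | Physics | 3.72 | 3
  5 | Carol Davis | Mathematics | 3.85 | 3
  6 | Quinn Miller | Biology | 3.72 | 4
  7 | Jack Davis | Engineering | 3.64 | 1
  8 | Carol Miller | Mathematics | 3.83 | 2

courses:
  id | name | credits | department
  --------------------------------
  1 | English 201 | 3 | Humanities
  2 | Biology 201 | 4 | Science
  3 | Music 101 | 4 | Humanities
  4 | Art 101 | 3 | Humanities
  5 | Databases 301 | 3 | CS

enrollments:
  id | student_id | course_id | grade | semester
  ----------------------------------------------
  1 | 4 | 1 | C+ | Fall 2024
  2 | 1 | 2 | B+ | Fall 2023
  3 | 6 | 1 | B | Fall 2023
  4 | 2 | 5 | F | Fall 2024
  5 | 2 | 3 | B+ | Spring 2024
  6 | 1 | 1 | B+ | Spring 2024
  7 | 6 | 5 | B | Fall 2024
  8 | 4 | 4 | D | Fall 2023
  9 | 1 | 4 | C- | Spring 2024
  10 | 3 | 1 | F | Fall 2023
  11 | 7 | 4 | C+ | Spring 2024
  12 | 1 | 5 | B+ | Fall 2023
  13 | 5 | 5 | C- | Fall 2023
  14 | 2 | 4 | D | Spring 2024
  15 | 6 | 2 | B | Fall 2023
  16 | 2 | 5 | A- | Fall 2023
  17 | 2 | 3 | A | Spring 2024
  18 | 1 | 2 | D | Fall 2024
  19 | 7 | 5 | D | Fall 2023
SELECT DISTINCT grade FROM enrollments ORDER BY grade

Execution result:
grade
A
A-
B
B+
C+
C-
D
F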